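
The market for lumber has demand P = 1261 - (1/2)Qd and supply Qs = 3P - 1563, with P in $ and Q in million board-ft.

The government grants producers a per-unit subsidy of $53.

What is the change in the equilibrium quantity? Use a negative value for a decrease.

Before the shock: 2522 - 2P = 3P - 1563 ⇒ 4085 = 5P ⇒ P = 817, Q = 888.
Since sellers receive the price plus the subsidy, the effective supply curve becomes Qs = 3P - 1404.
New equilibrium: 2522 - 2P = 3P - 1404 ⇒ 3926 = 5P ⇒ P = 785.2, Q = 951.6.
ΔQ = 951.6 − 888 = +63.6.

+63.6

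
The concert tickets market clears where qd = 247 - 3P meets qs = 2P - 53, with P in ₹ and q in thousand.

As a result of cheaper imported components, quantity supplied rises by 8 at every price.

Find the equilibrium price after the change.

58.4

Before the shock: 247 - 3P = 2P - 53 ⇒ 300 = 5P ⇒ P = 60, q = 67.
The new curves are qd = 247 - 3P (demand) and qs = 2P - 45 (supply).
Setting them equal: 247 - 3P = 2P - 45 → 292 = 5P, so P = 58.4 and q = 71.8.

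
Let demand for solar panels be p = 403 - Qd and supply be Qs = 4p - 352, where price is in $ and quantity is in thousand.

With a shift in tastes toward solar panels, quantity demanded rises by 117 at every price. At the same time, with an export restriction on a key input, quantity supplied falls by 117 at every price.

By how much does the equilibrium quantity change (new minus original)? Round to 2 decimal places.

+70.20

Initially, 403 - p = 4p - 352, so 755 = 5p and p = 151, Q = 252.
After the shift, demand is Qd = 520 - p and supply is Qs = 4p - 469.
Setting them equal: 520 - p = 4p - 469 → 989 = 5p, so p = 197.8 and Q = 322.2.
ΔQ = 322.2 − 252 = +70.20.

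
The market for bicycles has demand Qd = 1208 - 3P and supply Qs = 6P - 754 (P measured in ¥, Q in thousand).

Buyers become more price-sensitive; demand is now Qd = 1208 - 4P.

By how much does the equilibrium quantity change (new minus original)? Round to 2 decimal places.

-130.80

Initially, 1208 - 3P = 6P - 754, so 1962 = 9P and P = 218, Q = 554.
After the shift, demand is Qd = 1208 - 4P and supply is Qs = 6P - 754.
New equilibrium: 1208 - 4P = 6P - 754 ⇒ 1962 = 10P ⇒ P = 196.2, Q = 423.2.
ΔQ = 423.2 − 554 = -130.80.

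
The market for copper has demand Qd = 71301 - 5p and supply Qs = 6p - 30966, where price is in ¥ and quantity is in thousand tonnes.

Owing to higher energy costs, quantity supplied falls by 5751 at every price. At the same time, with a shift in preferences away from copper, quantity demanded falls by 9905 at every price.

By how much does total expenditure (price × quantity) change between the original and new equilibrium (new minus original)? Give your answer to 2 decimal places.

-80876340.57

Before the shock: 71301 - 5p = 6p - 30966 ⇒ 102267 = 11p ⇒ p = 9297, Q = 24816.
After the shift, demand is Qd = 61396 - 5p and supply is Qs = 6p - 36717.
New equilibrium: 61396 - 5p = 6p - 36717 ⇒ 98113 = 11p ⇒ p = 98113/11 ≈ 8919.3636, Q = 184791/11 ≈ 16799.1818.
Expenditure moves from 9297×24816 = 230714352 to 8919.3636×16799.1818 = 149838011.4298; change = -80876340.57.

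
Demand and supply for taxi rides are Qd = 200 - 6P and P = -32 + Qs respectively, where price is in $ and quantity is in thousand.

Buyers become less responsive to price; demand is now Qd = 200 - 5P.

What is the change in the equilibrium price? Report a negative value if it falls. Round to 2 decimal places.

Initially, 200 - 6P = P + 32, so 168 = 7P and P = 24, Q = 56.
With the change applied: demand Qd = 200 - 5P, supply Qs = P + 32.
Setting them equal: 200 - 5P = P + 32 → 168 = 6P, so P = 28 and Q = 60.
ΔP = 28 − 24 = +4.00.

+4.00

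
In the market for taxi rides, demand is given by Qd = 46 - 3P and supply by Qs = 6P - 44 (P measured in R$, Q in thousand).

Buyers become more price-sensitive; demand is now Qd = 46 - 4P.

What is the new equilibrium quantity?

10

Solve the original market: 46 - 3P = 6P - 44, hence P = 10 and Q = 16.
After the shift, demand is Qd = 46 - 4P and supply is Qs = 6P - 44.
Clearing the new market: 46 - 4P = 6P - 44, so P = 9 and Q = 10.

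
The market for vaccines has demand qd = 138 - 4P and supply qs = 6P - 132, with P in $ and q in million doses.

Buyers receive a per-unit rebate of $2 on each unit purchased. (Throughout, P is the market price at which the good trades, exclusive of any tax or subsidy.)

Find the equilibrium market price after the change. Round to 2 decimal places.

27.80

Initially, 138 - 4P = 6P - 132, so 270 = 10P and P = 27, q = 30.
Since buyers' out-of-pocket price is the market price minus the rebate, the effective demand curve becomes qd = 146 - 4P.
Setting them equal: 146 - 4P = 6P - 132 → 278 = 10P, so P = 27.8 and q = 34.8.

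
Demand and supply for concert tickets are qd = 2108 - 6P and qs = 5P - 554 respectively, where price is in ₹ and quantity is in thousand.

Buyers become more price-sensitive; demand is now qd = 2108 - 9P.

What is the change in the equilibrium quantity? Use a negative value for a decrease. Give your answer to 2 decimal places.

-259.29

Original equilibrium: 2108 - 6P = 5P - 554 gives 2662 = 11P, so P = 242 and q = 656.
After the shift, demand is qd = 2108 - 9P and supply is qs = 5P - 554.
Equate the new curves: 2108 - 9P = 5P - 554, giving 2662 = 14P, P = 1331/7 ≈ 190.1429, q = 2777/7 ≈ 396.7143.
Δq = 396.7143 − 656 = -259.29.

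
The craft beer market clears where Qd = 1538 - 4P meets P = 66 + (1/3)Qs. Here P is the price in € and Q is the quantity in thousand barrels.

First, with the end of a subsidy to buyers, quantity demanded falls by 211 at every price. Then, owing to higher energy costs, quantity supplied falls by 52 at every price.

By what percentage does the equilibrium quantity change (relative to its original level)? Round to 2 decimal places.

Before the shock: 1538 - 4P = 3P - 198 ⇒ 1736 = 7P ⇒ P = 248, Q = 546.
With the change applied: demand Qd = 1327 - 4P, supply Qs = 3P - 250.
Setting them equal: 1327 - 4P = 3P - 250 → 1577 = 7P, so P = 1577/7 ≈ 225.2857 and Q = 2981/7 ≈ 425.8571.
%ΔQ = (425.8571 − 546) / 546 × 100 = -22.00%.

-22.00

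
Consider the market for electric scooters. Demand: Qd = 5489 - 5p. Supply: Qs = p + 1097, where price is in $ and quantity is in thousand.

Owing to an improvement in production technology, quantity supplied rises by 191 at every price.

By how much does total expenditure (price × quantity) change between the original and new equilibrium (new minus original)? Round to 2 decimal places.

+53220.03

Before the shock: 5489 - 5p = p + 1097 ⇒ 4392 = 6p ⇒ p = 732, Q = 1829.
After the shift, demand is Qd = 5489 - 5p and supply is Qs = p + 1288.
New equilibrium: 5489 - 5p = p + 1288 ⇒ 4201 = 6p ⇒ p = 4201/6 ≈ 700.1667, Q = 11929/6 ≈ 1988.1667.
Expenditure moves from 732×1829 = 1338828 to 700.1667×1988.1667 = 1392048.0278; change = +53220.03.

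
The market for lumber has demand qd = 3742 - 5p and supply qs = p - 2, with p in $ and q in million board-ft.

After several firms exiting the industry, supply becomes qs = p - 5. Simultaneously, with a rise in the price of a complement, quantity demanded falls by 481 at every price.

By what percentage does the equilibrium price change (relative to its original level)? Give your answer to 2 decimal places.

-12.77

Solve the original market: 3742 - 5p = p - 2, hence p = 624 and q = 622.
With the change applied: demand qd = 3261 - 5p, supply qs = p - 5.
Equate the new curves: 3261 - 5p = p - 5, giving 3266 = 6p, p = 1633/3 ≈ 544.3333, q = 1618/3 ≈ 539.3333.
%Δp = (544.3333 − 624) / 624 × 100 = -12.77%.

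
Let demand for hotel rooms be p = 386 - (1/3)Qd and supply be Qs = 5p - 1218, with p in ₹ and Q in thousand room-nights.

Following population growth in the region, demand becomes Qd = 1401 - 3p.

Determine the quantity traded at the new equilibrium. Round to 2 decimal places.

Solve the original market: 1158 - 3p = 5p - 1218, hence p = 297 and Q = 267.
The shock moves the curves to Qd = 1401 - 3p and Qs = 5p - 1218.
New equilibrium: 1401 - 3p = 5p - 1218 ⇒ 2619 = 8p ⇒ p = 327.375, Q = 418.875.

418.88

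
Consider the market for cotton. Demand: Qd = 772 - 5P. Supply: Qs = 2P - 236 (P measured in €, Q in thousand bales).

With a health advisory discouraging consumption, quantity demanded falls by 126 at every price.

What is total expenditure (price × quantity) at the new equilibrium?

2016

Original equilibrium: 772 - 5P = 2P - 236 gives 1008 = 7P, so P = 144 and Q = 52.
With the change applied: demand Qd = 646 - 5P, supply Qs = 2P - 236.
New equilibrium: 646 - 5P = 2P - 236 ⇒ 882 = 7P ⇒ P = 126, Q = 16.
New expenditure = 126 × 16 = 2016.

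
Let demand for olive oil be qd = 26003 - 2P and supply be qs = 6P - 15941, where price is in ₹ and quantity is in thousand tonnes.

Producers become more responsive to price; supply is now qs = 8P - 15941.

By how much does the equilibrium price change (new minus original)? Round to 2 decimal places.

Initially, 26003 - 2P = 6P - 15941, so 41944 = 8P and P = 5243, q = 15517.
The new curves are qd = 26003 - 2P (demand) and qs = 8P - 15941 (supply).
New equilibrium: 26003 - 2P = 8P - 15941 ⇒ 41944 = 10P ⇒ P = 4194.4, q = 17614.2.
ΔP = 4194.4 − 5243 = -1048.60.

-1048.60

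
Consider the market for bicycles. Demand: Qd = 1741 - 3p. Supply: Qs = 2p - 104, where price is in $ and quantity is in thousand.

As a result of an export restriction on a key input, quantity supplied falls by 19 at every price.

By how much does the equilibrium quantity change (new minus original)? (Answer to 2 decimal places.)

-11.40

Solve the original market: 1741 - 3p = 2p - 104, hence p = 369 and Q = 634.
After the shift, demand is Qd = 1741 - 3p and supply is Qs = 2p - 123.
Setting them equal: 1741 - 3p = 2p - 123 → 1864 = 5p, so p = 372.8 and Q = 622.6.
ΔQ = 622.6 − 634 = -11.40.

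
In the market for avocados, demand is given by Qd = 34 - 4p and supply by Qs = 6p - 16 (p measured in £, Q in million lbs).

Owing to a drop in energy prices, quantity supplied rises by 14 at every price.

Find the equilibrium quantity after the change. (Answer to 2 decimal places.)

19.60

Solve the original market: 34 - 4p = 6p - 16, hence p = 5 and Q = 14.
The shock moves the curves to Qd = 34 - 4p and Qs = 6p - 2.
New equilibrium: 34 - 4p = 6p - 2 ⇒ 36 = 10p ⇒ p = 3.6, Q = 19.6.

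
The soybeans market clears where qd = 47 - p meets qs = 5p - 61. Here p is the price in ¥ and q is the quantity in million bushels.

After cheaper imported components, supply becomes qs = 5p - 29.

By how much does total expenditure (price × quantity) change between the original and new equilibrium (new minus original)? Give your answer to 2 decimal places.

Solve the original market: 47 - p = 5p - 61, hence p = 18 and q = 29.
After the shift, demand is qd = 47 - p and supply is qs = 5p - 29.
Clearing the new market: 47 - p = 5p - 29, so p = 38/3 ≈ 12.6667 and q = 103/3 ≈ 34.3333.
Expenditure moves from 18×29 = 522 to 12.6667×34.3333 = 434.8889; change = -87.11.

-87.11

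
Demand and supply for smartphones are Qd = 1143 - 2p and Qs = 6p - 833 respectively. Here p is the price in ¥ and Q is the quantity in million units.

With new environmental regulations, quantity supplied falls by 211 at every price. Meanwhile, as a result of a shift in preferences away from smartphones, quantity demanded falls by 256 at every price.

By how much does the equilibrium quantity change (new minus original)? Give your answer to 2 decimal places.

-244.75

Original equilibrium: 1143 - 2p = 6p - 833 gives 1976 = 8p, so p = 247 and Q = 649.
After the shift, demand is Qd = 887 - 2p and supply is Qs = 6p - 1044.
Equate the new curves: 887 - 2p = 6p - 1044, giving 1931 = 8p, p = 241.375, Q = 404.25.
ΔQ = 404.25 − 649 = -244.75.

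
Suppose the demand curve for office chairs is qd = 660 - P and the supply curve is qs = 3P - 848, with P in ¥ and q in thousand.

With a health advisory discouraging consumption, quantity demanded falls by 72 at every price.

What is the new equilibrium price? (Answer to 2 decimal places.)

Initially, 660 - P = 3P - 848, so 1508 = 4P and P = 377, q = 283.
With the change applied: demand qd = 588 - P, supply qs = 3P - 848.
Equate the new curves: 588 - P = 3P - 848, giving 1436 = 4P, P = 359, q = 229.

359.00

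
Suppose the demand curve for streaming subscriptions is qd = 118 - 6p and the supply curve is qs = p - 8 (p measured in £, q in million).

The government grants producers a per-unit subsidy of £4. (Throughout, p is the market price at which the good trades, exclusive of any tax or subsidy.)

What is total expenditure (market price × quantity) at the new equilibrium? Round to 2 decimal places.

234.04

Original equilibrium: 118 - 6p = p - 8 gives 126 = 7p, so p = 18 and q = 10.
Since sellers receive the price plus the subsidy, the effective supply curve becomes qs = p - 4.
Clearing the new market: 118 - 6p = p - 4, so p = 122/7 ≈ 17.4286 and q = 94/7 ≈ 13.4286.
New expenditure = 17.4286 × 13.4286 = 234.04.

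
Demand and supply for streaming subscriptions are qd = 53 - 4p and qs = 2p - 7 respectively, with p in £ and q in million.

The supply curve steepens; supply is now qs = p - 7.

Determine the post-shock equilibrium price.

12

Initially, 53 - 4p = 2p - 7, so 60 = 6p and p = 10, q = 13.
After the shift, demand is qd = 53 - 4p and supply is qs = p - 7.
Equate the new curves: 53 - 4p = p - 7, giving 60 = 5p, p = 12, q = 5.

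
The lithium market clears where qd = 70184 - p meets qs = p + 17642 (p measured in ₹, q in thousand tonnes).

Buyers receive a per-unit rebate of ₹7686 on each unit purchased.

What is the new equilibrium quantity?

Solve the original market: 70184 - p = p + 17642, hence p = 26271 and q = 43913.
Since buyers' out-of-pocket price is the market price minus the rebate, the effective demand curve becomes qd = 77870 - p.
Equate the new curves: 77870 - p = p + 17642, giving 60228 = 2p, p = 30114, q = 47756.

47756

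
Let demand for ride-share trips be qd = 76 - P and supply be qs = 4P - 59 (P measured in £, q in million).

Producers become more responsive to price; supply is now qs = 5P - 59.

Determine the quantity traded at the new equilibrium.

Initially, 76 - P = 4P - 59, so 135 = 5P and P = 27, q = 49.
The new curves are qd = 76 - P (demand) and qs = 5P - 59 (supply).
Clearing the new market: 76 - P = 5P - 59, so P = 22.5 and q = 53.5.

53.5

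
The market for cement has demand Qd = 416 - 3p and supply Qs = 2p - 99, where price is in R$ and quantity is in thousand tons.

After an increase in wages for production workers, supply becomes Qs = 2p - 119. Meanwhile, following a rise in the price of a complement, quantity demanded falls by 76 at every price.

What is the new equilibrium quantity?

Initially, 416 - 3p = 2p - 99, so 515 = 5p and p = 103, Q = 107.
The shock moves the curves to Qd = 340 - 3p and Qs = 2p - 119.
Clearing the new market: 340 - 3p = 2p - 119, so p = 91.8 and Q = 64.6.

64.6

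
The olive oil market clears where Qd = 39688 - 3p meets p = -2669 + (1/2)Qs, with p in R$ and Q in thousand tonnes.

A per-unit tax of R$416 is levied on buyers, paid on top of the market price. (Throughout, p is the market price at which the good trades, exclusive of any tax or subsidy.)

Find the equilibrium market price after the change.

Solve the original market: 39688 - 3p = 2p + 5338, hence p = 6870 and Q = 19078.
Since buyers pay the price plus the tax, the effective demand curve becomes Qd = 38440 - 3p.
Equate the new curves: 38440 - 3p = 2p + 5338, giving 33102 = 5p, p = 6620.4, Q = 18578.8.

6620.4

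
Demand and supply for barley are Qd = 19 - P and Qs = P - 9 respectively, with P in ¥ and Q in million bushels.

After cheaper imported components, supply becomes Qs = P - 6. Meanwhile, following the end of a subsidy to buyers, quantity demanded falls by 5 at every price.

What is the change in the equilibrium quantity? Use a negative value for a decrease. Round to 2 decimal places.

Before the shock: 19 - P = P - 9 ⇒ 28 = 2P ⇒ P = 14, Q = 5.
With the change applied: demand Qd = 14 - P, supply Qs = P - 6.
Setting them equal: 14 - P = P - 6 → 20 = 2P, so P = 10 and Q = 4.
ΔQ = 4 − 5 = -1.00.

-1.00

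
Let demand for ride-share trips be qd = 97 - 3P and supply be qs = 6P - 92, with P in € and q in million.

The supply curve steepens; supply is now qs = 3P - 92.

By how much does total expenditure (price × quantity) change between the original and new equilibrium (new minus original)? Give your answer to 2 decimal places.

Solve the original market: 97 - 3P = 6P - 92, hence P = 21 and q = 34.
The new curves are qd = 97 - 3P (demand) and qs = 3P - 92 (supply).
Clearing the new market: 97 - 3P = 3P - 92, so P = 31.5 and q = 2.5.
Expenditure moves from 21×34 = 714 to 31.5×2.5 = 78.75; change = -635.25.

-635.25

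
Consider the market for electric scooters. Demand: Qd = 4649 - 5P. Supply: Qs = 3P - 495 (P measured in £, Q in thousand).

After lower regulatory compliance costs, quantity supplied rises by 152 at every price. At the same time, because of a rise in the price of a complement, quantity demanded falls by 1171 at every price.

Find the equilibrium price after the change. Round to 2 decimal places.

477.63

Before the shock: 4649 - 5P = 3P - 495 ⇒ 5144 = 8P ⇒ P = 643, Q = 1434.
After the shift, demand is Qd = 3478 - 5P and supply is Qs = 3P - 343.
Equate the new curves: 3478 - 5P = 3P - 343, giving 3821 = 8P, P = 477.625, Q = 1089.875.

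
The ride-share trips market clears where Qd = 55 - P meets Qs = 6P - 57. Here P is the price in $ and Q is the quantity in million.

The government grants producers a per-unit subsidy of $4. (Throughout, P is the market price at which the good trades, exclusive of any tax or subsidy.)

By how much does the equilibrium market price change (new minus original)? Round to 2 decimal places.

Initially, 55 - P = 6P - 57, so 112 = 7P and P = 16, Q = 39.
Since sellers receive the price plus the subsidy, the effective supply curve becomes Qs = 6P - 33.
Equate the new curves: 55 - P = 6P - 33, giving 88 = 7P, P = 88/7 ≈ 12.5714, Q = 297/7 ≈ 42.4286.
ΔP = 12.5714 − 16 = -3.43.

-3.43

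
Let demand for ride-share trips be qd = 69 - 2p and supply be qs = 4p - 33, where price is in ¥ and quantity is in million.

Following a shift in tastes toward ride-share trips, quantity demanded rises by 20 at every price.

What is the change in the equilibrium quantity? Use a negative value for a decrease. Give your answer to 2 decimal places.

+13.33

Before the shock: 69 - 2p = 4p - 33 ⇒ 102 = 6p ⇒ p = 17, q = 35.
After the shift, demand is qd = 89 - 2p and supply is qs = 4p - 33.
Equate the new curves: 89 - 2p = 4p - 33, giving 122 = 6p, p = 61/3 ≈ 20.3333, q = 145/3 ≈ 48.3333.
Δq = 48.3333 − 35 = +13.33.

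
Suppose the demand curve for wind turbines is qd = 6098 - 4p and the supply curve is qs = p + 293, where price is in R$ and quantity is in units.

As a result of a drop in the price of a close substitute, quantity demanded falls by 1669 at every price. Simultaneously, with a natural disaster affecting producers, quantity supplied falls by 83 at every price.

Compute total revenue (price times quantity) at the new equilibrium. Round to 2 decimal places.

889196.44

Original equilibrium: 6098 - 4p = p + 293 gives 5805 = 5p, so p = 1161 and q = 1454.
With the change applied: demand qd = 4429 - 4p, supply qs = p + 210.
Clearing the new market: 4429 - 4p = p + 210, so p = 843.8 and q = 1053.8.
New expenditure = 843.8 × 1053.8 = 889196.44.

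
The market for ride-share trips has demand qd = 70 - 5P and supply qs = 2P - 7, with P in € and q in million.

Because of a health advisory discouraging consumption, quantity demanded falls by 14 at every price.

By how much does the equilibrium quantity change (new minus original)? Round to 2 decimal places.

Original equilibrium: 70 - 5P = 2P - 7 gives 77 = 7P, so P = 11 and q = 15.
With the change applied: demand qd = 56 - 5P, supply qs = 2P - 7.
Equate the new curves: 56 - 5P = 2P - 7, giving 63 = 7P, P = 9, q = 11.
Δq = 11 − 15 = -4.00.

-4.00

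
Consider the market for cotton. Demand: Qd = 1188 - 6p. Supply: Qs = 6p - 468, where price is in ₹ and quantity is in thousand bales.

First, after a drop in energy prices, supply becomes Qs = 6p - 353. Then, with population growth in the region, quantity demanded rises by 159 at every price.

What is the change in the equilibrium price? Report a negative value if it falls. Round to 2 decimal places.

Initially, 1188 - 6p = 6p - 468, so 1656 = 12p and p = 138, Q = 360.
With the change applied: demand Qd = 1347 - 6p, supply Qs = 6p - 353.
Equate the new curves: 1347 - 6p = 6p - 353, giving 1700 = 12p, p = 425/3 ≈ 141.6667, Q = 497.
Δp = 141.6667 − 138 = +3.67.

+3.67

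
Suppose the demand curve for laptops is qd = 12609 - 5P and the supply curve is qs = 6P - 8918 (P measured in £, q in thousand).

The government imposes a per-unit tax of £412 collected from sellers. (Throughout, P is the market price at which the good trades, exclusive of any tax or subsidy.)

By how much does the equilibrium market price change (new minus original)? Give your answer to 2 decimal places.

Original equilibrium: 12609 - 5P = 6P - 8918 gives 21527 = 11P, so P = 1957 and q = 2824.
Since sellers keep the price net of the tax, the effective supply curve becomes qs = 6P - 11390.
New equilibrium: 12609 - 5P = 6P - 11390 ⇒ 23999 = 11P ⇒ P = 23999/11 ≈ 2181.7273, q = 18704/11 ≈ 1700.3636.
ΔP = 2181.7273 − 1957 = +224.73.

+224.73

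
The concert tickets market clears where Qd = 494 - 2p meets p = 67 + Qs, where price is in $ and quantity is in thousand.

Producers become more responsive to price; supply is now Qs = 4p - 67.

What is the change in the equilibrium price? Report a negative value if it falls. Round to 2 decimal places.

-93.50

Before the shock: 494 - 2p = p - 67 ⇒ 561 = 3p ⇒ p = 187, Q = 120.
The new curves are Qd = 494 - 2p (demand) and Qs = 4p - 67 (supply).
Equate the new curves: 494 - 2p = 4p - 67, giving 561 = 6p, p = 93.5, Q = 307.
Δp = 93.5 − 187 = -93.50.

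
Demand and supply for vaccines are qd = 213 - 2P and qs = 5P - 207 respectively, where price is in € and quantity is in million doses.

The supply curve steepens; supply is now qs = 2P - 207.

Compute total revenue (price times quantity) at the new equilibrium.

Original equilibrium: 213 - 2P = 5P - 207 gives 420 = 7P, so P = 60 and q = 93.
With the change applied: demand qd = 213 - 2P, supply qs = 2P - 207.
Equate the new curves: 213 - 2P = 2P - 207, giving 420 = 4P, P = 105, q = 3.
New expenditure = 105 × 3 = 315.

315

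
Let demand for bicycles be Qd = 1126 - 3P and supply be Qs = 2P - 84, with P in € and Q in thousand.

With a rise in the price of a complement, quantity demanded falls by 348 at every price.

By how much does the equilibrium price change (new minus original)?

Solve the original market: 1126 - 3P = 2P - 84, hence P = 242 and Q = 400.
The shock moves the curves to Qd = 778 - 3P and Qs = 2P - 84.
New equilibrium: 778 - 3P = 2P - 84 ⇒ 862 = 5P ⇒ P = 172.4, Q = 260.8.
ΔP = 172.4 − 242 = -69.6.

-69.6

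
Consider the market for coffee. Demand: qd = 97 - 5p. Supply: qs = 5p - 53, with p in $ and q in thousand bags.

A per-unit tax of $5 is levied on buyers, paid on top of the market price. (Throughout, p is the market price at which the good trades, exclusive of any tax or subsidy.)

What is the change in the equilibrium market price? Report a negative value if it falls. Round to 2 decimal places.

Initially, 97 - 5p = 5p - 53, so 150 = 10p and p = 15, q = 22.
Since buyers pay the price plus the tax, the effective demand curve becomes qd = 72 - 5p.
New equilibrium: 72 - 5p = 5p - 53 ⇒ 125 = 10p ⇒ p = 12.5, q = 9.5.
Δp = 12.5 − 15 = -2.50.

-2.50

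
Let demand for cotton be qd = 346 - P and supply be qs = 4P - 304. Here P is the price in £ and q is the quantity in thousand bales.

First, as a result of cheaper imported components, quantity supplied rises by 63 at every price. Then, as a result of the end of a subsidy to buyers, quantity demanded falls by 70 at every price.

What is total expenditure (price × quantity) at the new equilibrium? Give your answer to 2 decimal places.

17846.84

Initially, 346 - P = 4P - 304, so 650 = 5P and P = 130, q = 216.
The new curves are qd = 276 - P (demand) and qs = 4P - 241 (supply).
Clearing the new market: 276 - P = 4P - 241, so P = 103.4 and q = 172.6.
New expenditure = 103.4 × 172.6 = 17846.84.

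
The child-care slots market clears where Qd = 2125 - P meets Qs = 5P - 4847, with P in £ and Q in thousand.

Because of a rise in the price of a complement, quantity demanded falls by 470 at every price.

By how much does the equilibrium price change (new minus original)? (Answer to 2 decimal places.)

-78.33

Original equilibrium: 2125 - P = 5P - 4847 gives 6972 = 6P, so P = 1162 and Q = 963.
With the change applied: demand Qd = 1655 - P, supply Qs = 5P - 4847.
Equate the new curves: 1655 - P = 5P - 4847, giving 6502 = 6P, P = 3251/3 ≈ 1083.6667, Q = 1714/3 ≈ 571.3333.
ΔP = 1083.6667 − 1162 = -78.33.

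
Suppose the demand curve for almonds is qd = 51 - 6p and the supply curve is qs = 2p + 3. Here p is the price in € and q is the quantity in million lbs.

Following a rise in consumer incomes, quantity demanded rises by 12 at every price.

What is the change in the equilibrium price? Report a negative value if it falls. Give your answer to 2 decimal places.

Solve the original market: 51 - 6p = 2p + 3, hence p = 6 and q = 15.
The shock moves the curves to qd = 63 - 6p and qs = 2p + 3.
Clearing the new market: 63 - 6p = 2p + 3, so p = 7.5 and q = 18.
Δp = 7.5 − 6 = +1.50.

+1.50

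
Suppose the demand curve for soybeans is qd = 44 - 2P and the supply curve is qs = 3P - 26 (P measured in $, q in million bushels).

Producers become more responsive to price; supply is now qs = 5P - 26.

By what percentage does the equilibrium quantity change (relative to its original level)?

Original equilibrium: 44 - 2P = 3P - 26 gives 70 = 5P, so P = 14 and q = 16.
With the change applied: demand qd = 44 - 2P, supply qs = 5P - 26.
Clearing the new market: 44 - 2P = 5P - 26, so P = 10 and q = 24.
%Δq = (24 − 16) / 16 × 100 = +50%.

+50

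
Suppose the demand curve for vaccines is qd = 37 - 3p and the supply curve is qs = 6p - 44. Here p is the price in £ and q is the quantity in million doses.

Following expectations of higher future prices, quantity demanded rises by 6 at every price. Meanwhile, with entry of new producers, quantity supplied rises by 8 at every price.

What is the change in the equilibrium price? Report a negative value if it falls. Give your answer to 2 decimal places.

Solve the original market: 37 - 3p = 6p - 44, hence p = 9 and q = 10.
With the change applied: demand qd = 43 - 3p, supply qs = 6p - 36.
Clearing the new market: 43 - 3p = 6p - 36, so p = 79/9 ≈ 8.7778 and q = 50/3 ≈ 16.6667.
Δp = 8.7778 − 9 = -0.22.

-0.22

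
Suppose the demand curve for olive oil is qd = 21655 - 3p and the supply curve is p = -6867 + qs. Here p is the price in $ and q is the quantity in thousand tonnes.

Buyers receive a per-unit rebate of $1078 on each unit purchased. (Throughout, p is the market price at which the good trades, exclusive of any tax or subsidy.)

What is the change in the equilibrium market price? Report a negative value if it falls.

Solve the original market: 21655 - 3p = p + 6867, hence p = 3697 and q = 10564.
Since buyers' out-of-pocket price is the market price minus the rebate, the effective demand curve becomes qd = 24889 - 3p.
Clearing the new market: 24889 - 3p = p + 6867, so p = 4505.5 and q = 11372.5.
Δp = 4505.5 − 3697 = +808.5.

+808.5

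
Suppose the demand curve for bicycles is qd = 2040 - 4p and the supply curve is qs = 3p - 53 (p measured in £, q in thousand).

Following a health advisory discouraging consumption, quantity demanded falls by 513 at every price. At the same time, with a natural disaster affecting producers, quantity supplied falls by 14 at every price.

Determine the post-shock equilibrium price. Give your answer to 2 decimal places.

227.71

Initially, 2040 - 4p = 3p - 53, so 2093 = 7p and p = 299, q = 844.
With the change applied: demand qd = 1527 - 4p, supply qs = 3p - 67.
Equate the new curves: 1527 - 4p = 3p - 67, giving 1594 = 7p, p = 1594/7 ≈ 227.7143, q = 4313/7 ≈ 616.1429.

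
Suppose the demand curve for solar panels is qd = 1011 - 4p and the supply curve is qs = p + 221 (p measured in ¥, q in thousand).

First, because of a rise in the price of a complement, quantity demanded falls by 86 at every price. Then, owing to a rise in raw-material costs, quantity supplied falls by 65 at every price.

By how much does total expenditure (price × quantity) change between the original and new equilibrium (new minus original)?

Solve the original market: 1011 - 4p = p + 221, hence p = 158 and q = 379.
After the shift, demand is qd = 925 - 4p and supply is qs = p + 156.
Clearing the new market: 925 - 4p = p + 156, so p = 153.8 and q = 309.8.
Expenditure moves from 158×379 = 59882 to 153.8×309.8 = 47647.24; change = -12234.76.

-12234.76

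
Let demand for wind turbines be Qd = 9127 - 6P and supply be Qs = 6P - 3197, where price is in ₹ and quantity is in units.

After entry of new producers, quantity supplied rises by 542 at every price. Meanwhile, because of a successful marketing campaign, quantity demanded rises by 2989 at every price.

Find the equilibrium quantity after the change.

4730.5

Original equilibrium: 9127 - 6P = 6P - 3197 gives 12324 = 12P, so P = 1027 and Q = 2965.
The new curves are Qd = 12116 - 6P (demand) and Qs = 6P - 2655 (supply).
New equilibrium: 12116 - 6P = 6P - 2655 ⇒ 14771 = 12P ⇒ P = 14771/12 ≈ 1230.9167, Q = 4730.5.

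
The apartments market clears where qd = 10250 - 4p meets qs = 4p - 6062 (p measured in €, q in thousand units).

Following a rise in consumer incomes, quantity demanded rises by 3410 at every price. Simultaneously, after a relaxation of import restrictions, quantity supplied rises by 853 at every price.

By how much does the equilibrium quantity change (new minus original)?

Initially, 10250 - 4p = 4p - 6062, so 16312 = 8p and p = 2039, q = 2094.
With the change applied: demand qd = 13660 - 4p, supply qs = 4p - 5209.
Equate the new curves: 13660 - 4p = 4p - 5209, giving 18869 = 8p, p = 2358.625, q = 4225.5.
Δq = 4225.5 − 2094 = +2131.5.

+2131.5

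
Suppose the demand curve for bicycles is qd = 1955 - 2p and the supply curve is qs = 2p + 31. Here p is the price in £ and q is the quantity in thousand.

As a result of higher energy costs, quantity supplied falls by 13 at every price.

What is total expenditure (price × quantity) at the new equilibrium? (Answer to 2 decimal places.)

477712.63

Original equilibrium: 1955 - 2p = 2p + 31 gives 1924 = 4p, so p = 481 and q = 993.
After the shift, demand is qd = 1955 - 2p and supply is qs = 2p + 18.
Setting them equal: 1955 - 2p = 2p + 18 → 1937 = 4p, so p = 484.25 and q = 986.5.
New expenditure = 484.25 × 986.5 = 477712.63.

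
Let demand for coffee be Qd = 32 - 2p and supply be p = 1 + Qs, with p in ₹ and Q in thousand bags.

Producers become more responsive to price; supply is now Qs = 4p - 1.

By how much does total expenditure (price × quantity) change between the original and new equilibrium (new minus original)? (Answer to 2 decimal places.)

Initially, 32 - 2p = p - 1, so 33 = 3p and p = 11, Q = 10.
With the change applied: demand Qd = 32 - 2p, supply Qs = 4p - 1.
Setting them equal: 32 - 2p = 4p - 1 → 33 = 6p, so p = 5.5 and Q = 21.
Expenditure moves from 11×10 = 110 to 5.5×21 = 115.5; change = +5.50.

+5.50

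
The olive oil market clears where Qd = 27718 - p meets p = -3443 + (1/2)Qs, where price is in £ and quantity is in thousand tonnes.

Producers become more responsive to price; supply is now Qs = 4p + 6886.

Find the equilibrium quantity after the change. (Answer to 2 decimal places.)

Initially, 27718 - p = 2p + 6886, so 20832 = 3p and p = 6944, Q = 20774.
The new curves are Qd = 27718 - p (demand) and Qs = 4p + 6886 (supply).
Setting them equal: 27718 - p = 4p + 6886 → 20832 = 5p, so p = 4166.4 and Q = 23551.6.

23551.60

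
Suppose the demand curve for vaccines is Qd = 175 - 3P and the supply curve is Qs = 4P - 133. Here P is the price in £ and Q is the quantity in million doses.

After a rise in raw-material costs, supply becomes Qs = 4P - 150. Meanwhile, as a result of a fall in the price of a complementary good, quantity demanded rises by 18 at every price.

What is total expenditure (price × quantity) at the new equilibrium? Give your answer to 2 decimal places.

2254.00

Initially, 175 - 3P = 4P - 133, so 308 = 7P and P = 44, Q = 43.
The shock moves the curves to Qd = 193 - 3P and Qs = 4P - 150.
Equate the new curves: 193 - 3P = 4P - 150, giving 343 = 7P, P = 49, Q = 46.
New expenditure = 49 × 46 = 2254.00.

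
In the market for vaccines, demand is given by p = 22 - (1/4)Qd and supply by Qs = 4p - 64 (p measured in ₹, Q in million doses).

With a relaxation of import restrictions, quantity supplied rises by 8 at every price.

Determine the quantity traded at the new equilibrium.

Before the shock: 88 - 4p = 4p - 64 ⇒ 152 = 8p ⇒ p = 19, Q = 12.
After the shift, demand is Qd = 88 - 4p and supply is Qs = 4p - 56.
New equilibrium: 88 - 4p = 4p - 56 ⇒ 144 = 8p ⇒ p = 18, Q = 16.

16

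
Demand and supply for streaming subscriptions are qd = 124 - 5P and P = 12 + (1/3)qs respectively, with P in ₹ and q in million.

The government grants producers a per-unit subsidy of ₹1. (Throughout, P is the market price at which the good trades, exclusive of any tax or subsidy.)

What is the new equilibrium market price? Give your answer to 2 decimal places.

19.63

Solve the original market: 124 - 5P = 3P - 36, hence P = 20 and q = 24.
Since sellers receive the price plus the subsidy, the effective supply curve becomes qs = 3P - 33.
Setting them equal: 124 - 5P = 3P - 33 → 157 = 8P, so P = 19.625 and q = 25.875.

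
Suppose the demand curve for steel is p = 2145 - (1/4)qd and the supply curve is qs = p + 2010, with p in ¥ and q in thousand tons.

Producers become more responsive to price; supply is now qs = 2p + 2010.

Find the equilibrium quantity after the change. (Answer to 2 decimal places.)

Before the shock: 8580 - 4p = p + 2010 ⇒ 6570 = 5p ⇒ p = 1314, q = 3324.
The new curves are qd = 8580 - 4p (demand) and qs = 2p + 2010 (supply).
Clearing the new market: 8580 - 4p = 2p + 2010, so p = 1095 and q = 4200.

4200.00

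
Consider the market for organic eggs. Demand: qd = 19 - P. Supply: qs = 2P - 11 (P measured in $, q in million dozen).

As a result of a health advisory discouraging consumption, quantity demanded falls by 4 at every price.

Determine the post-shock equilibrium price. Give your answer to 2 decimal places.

8.67

Original equilibrium: 19 - P = 2P - 11 gives 30 = 3P, so P = 10 and q = 9.
After the shift, demand is qd = 15 - P and supply is qs = 2P - 11.
Equate the new curves: 15 - P = 2P - 11, giving 26 = 3P, P = 26/3 ≈ 8.6667, q = 19/3 ≈ 6.3333.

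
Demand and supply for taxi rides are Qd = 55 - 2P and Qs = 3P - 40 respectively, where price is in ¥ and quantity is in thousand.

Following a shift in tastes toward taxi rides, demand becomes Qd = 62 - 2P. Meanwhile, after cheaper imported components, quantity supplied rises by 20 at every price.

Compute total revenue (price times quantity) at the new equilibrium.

478.88

Original equilibrium: 55 - 2P = 3P - 40 gives 95 = 5P, so P = 19 and Q = 17.
The new curves are Qd = 62 - 2P (demand) and Qs = 3P - 20 (supply).
Setting them equal: 62 - 2P = 3P - 20 → 82 = 5P, so P = 16.4 and Q = 29.2.
New expenditure = 16.4 × 29.2 = 478.88.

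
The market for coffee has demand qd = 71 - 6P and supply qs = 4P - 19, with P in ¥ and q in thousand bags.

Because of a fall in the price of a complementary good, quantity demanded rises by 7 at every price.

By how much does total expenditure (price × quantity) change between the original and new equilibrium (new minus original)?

+39.06

Solve the original market: 71 - 6P = 4P - 19, hence P = 9 and q = 17.
After the shift, demand is qd = 78 - 6P and supply is qs = 4P - 19.
Clearing the new market: 78 - 6P = 4P - 19, so P = 9.7 and q = 19.8.
Expenditure moves from 9×17 = 153 to 9.7×19.8 = 192.06; change = +39.06.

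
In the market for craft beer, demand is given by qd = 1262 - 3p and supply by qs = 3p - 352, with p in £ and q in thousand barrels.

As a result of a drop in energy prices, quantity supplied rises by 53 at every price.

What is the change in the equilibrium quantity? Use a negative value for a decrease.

Original equilibrium: 1262 - 3p = 3p - 352 gives 1614 = 6p, so p = 269 and q = 455.
The new curves are qd = 1262 - 3p (demand) and qs = 3p - 299 (supply).
Clearing the new market: 1262 - 3p = 3p - 299, so p = 1561/6 ≈ 260.1667 and q = 481.5.
Δq = 481.5 − 455 = +26.5.

+26.5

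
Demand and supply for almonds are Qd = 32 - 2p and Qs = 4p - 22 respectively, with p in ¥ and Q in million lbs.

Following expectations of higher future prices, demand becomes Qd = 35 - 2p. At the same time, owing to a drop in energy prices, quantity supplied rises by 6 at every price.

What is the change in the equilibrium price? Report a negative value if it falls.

-0.5

Before the shock: 32 - 2p = 4p - 22 ⇒ 54 = 6p ⇒ p = 9, Q = 14.
The shock moves the curves to Qd = 35 - 2p and Qs = 4p - 16.
Equate the new curves: 35 - 2p = 4p - 16, giving 51 = 6p, p = 8.5, Q = 18.
Δp = 8.5 − 9 = -0.5.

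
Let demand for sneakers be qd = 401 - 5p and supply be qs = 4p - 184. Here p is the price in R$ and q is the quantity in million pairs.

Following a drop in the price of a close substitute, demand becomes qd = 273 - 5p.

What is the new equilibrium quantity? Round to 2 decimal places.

Original equilibrium: 401 - 5p = 4p - 184 gives 585 = 9p, so p = 65 and q = 76.
The shock moves the curves to qd = 273 - 5p and qs = 4p - 184.
Equate the new curves: 273 - 5p = 4p - 184, giving 457 = 9p, p = 457/9 ≈ 50.7778, q = 172/9 ≈ 19.1111.

19.11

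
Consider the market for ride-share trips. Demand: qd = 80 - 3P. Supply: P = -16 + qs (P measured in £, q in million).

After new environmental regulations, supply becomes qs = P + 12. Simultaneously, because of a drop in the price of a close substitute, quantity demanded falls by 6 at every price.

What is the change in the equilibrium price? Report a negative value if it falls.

-0.5

Before the shock: 80 - 3P = P + 16 ⇒ 64 = 4P ⇒ P = 16, q = 32.
With the change applied: demand qd = 74 - 3P, supply qs = P + 12.
New equilibrium: 74 - 3P = P + 12 ⇒ 62 = 4P ⇒ P = 15.5, q = 27.5.
ΔP = 15.5 − 16 = -0.5.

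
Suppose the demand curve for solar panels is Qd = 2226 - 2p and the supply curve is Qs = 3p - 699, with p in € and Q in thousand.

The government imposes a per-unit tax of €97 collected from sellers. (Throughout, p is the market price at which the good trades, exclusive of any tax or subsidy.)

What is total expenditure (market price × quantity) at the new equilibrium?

604350.72

Initially, 2226 - 2p = 3p - 699, so 2925 = 5p and p = 585, Q = 1056.
Since sellers keep the price net of the tax, the effective supply curve becomes Qs = 3p - 990.
Equate the new curves: 2226 - 2p = 3p - 990, giving 3216 = 5p, p = 643.2, Q = 939.6.
New expenditure = 643.2 × 939.6 = 604350.72.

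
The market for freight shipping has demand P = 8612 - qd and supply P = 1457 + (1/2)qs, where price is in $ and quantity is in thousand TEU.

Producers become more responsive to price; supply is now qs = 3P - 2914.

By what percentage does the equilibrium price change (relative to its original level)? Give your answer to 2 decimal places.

Before the shock: 8612 - P = 2P - 2914 ⇒ 11526 = 3P ⇒ P = 3842, q = 4770.
The shock moves the curves to qd = 8612 - P and qs = 3P - 2914.
Clearing the new market: 8612 - P = 3P - 2914, so P = 2881.5 and q = 5730.5.
%ΔP = (2881.5 − 3842) / 3842 × 100 = -25.00%.

-25.00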